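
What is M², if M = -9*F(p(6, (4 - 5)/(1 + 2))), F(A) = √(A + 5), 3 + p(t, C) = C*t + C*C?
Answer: 9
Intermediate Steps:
p(t, C) = -3 + C² + C*t (p(t, C) = -3 + (C*t + C*C) = -3 + (C*t + C²) = -3 + (C² + C*t) = -3 + C² + C*t)
F(A) = √(5 + A)
M = -3 (M = -9*√(5 + (-3 + ((4 - 5)/(1 + 2))² + ((4 - 5)/(1 + 2))*6)) = -9*√(5 + (-3 + (-1/3)² - 1/3*6)) = -9*√(5 + (-3 + (-1*⅓)² - 1*⅓*6)) = -9*√(5 + (-3 + (-⅓)² - ⅓*6)) = -9*√(5 + (-3 + ⅑ - 2)) = -9*√(5 - 44/9) = -9*√(⅑) = -9*⅓ = -3)
M² = (-3)² = 9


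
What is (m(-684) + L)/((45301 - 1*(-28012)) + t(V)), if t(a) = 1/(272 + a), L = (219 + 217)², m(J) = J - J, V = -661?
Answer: 18486836/7129689 ≈ 2.5929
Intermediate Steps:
m(J) = 0
L = 190096 (L = 436² = 190096)
(m(-684) + L)/((45301 - 1*(-28012)) + t(V)) = (0 + 190096)/((45301 - 1*(-28012)) + 1/(272 - 661)) = 190096/((45301 + 28012) + 1/(-389)) = 190096/(73313 - 1/389) = 190096/(28518756/389) = 190096*(389/28518756) = 18486836/7129689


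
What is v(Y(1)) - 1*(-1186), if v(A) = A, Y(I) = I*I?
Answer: 1187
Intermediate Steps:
Y(I) = I²
v(Y(1)) - 1*(-1186) = 1² - 1*(-1186) = 1 + 1186 = 1187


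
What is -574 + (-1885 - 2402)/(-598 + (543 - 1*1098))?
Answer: -657535/1153 ≈ -570.28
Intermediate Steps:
-574 + (-1885 - 2402)/(-598 + (543 - 1*1098)) = -574 - 4287/(-598 + (543 - 1098)) = -574 - 4287/(-598 - 555) = -574 - 4287/(-1153) = -574 - 4287*(-1/1153) = -574 + 4287/1153 = -657535/1153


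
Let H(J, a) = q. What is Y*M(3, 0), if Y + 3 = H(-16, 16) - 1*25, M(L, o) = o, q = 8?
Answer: 0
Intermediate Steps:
H(J, a) = 8
Y = -20 (Y = -3 + (8 - 1*25) = -3 + (8 - 25) = -3 - 17 = -20)
Y*M(3, 0) = -20*0 = 0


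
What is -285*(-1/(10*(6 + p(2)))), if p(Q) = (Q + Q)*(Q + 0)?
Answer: 57/28 ≈ 2.0357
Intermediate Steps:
p(Q) = 2*Q**2 (p(Q) = (2*Q)*Q = 2*Q**2)
-285*(-1/(10*(6 + p(2)))) = -285*(-1/(10*(6 + 2*2**2))) = -285*(-1/(10*(6 + 2*4))) = -285*(-1/(10*(6 + 8))) = -285/((-10*14)) = -285/(-140) = -285*(-1/140) = 57/28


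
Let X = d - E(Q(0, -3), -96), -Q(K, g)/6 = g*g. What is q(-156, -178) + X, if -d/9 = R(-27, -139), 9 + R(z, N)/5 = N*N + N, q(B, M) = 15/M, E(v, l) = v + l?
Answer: -153549045/178 ≈ -8.6264e+5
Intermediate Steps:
Q(K, g) = -6*g**2 (Q(K, g) = -6*g*g = -6*g**2)
E(v, l) = l + v
R(z, N) = -45 + 5*N + 5*N**2 (R(z, N) = -45 + 5*(N*N + N) = -45 + 5*(N**2 + N) = -45 + 5*(N + N**2) = -45 + (5*N + 5*N**2) = -45 + 5*N + 5*N**2)
d = -862785 (d = -9*(-45 + 5*(-139) + 5*(-139)**2) = -9*(-45 - 695 + 5*19321) = -9*(-45 - 695 + 96605) = -9*95865 = -862785)
X = -862635 (X = -862785 - (-96 - 6*(-3)**2) = -862785 - (-96 - 6*9) = -862785 - (-96 - 54) = -862785 - 1*(-150) = -862785 + 150 = -862635)
q(-156, -178) + X = 15/(-178) - 862635 = 15*(-1/178) - 862635 = -15/178 - 862635 = -153549045/178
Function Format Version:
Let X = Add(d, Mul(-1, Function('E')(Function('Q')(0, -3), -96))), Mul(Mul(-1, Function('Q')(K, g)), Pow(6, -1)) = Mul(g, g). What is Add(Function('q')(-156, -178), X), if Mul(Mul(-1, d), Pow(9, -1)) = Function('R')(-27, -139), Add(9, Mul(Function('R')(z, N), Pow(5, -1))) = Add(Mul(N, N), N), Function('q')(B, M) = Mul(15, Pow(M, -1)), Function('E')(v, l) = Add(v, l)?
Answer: Rational(-153549045, 178) ≈ -8.6264e+5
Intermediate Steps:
Function('Q')(K, g) = Mul(-6, Pow(g, 2)) (Function('Q')(K, g) = Mul(-6, Mul(g, g)) = Mul(-6, Pow(g, 2)))
Function('E')(v, l) = Add(l, v)
Function('R')(z, N) = Add(-45, Mul(5, N), Mul(5, Pow(N, 2))) (Function('R')(z, N) = Add(-45, Mul(5, Add(Mul(N, N), N))) = Add(-45, Mul(5, Add(Pow(N, 2), N))) = Add(-45, Mul(5, Add(N, Pow(N, 2)))) = Add(-45, Add(Mul(5, N), Mul(5, Pow(N, 2)))) = Add(-45, Mul(5, N), Mul(5, Pow(N, 2))))
d = -862785 (d = Mul(-9, Add(-45, Mul(5, -139), Mul(5, Pow(-139, 2)))) = Mul(-9, Add(-45, -695, Mul(5, 19321))) = Mul(-9, Add(-45, -695, 96605)) = Mul(-9, 95865) = -862785)
X = -862635 (X = Add(-862785, Mul(-1, Add(-96, Mul(-6, Pow(-3, 2))))) = Add(-862785, Mul(-1, Add(-96, Mul(-6, 9)))) = Add(-862785, Mul(-1, Add(-96, -54))) = Add(-862785, Mul(-1, -150)) = Add(-862785, 150) = -862635)
Add(Function('q')(-156, -178), X) = Add(Mul(15, Pow(-178, -1)), -862635) = Add(Mul(15, Rational(-1, 178)), -862635) = Add(Rational(-15, 178), -862635) = Rational(-153549045, 178)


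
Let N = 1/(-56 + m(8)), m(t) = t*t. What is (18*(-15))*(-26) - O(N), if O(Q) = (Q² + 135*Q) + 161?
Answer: 437895/64 ≈ 6842.1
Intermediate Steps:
m(t) = t²
N = ⅛ (N = 1/(-56 + 8²) = 1/(-56 + 64) = 1/8 = ⅛ ≈ 0.12500)
O(Q) = 161 + Q² + 135*Q
(18*(-15))*(-26) - O(N) = (18*(-15))*(-26) - (161 + (⅛)² + 135*(⅛)) = -270*(-26) - (161 + 1/64 + 135/8) = 7020 - 1*11385/64 = 7020 - 11385/64 = 437895/64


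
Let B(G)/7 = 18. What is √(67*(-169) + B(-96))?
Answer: I*√11197 ≈ 105.82*I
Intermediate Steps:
B(G) = 126 (B(G) = 7*18 = 126)
√(67*(-169) + B(-96)) = √(67*(-169) + 126) = √(-11323 + 126) = √(-11197) = I*√11197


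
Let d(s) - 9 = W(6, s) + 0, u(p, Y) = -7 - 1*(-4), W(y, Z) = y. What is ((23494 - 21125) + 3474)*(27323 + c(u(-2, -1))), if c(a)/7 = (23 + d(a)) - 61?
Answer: 158707566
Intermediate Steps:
u(p, Y) = -3 (u(p, Y) = -7 + 4 = -3)
d(s) = 15 (d(s) = 9 + (6 + 0) = 9 + 6 = 15)
c(a) = -161 (c(a) = 7*((23 + 15) - 61) = 7*(38 - 61) = 7*(-23) = -161)
((23494 - 21125) + 3474)*(27323 + c(u(-2, -1))) = ((23494 - 21125) + 3474)*(27323 - 161) = (2369 + 3474)*27162 = 5843*27162 = 158707566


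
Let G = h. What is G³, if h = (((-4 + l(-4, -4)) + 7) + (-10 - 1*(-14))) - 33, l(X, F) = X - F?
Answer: -17576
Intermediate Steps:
h = -26 (h = (((-4 + (-4 - 1*(-4))) + 7) + (-10 - 1*(-14))) - 33 = (((-4 + (-4 + 4)) + 7) + (-10 + 14)) - 33 = (((-4 + 0) + 7) + 4) - 33 = ((-4 + 7) + 4) - 33 = (3 + 4) - 33 = 7 - 33 = -26)
G = -26
G³ = (-26)³ = -17576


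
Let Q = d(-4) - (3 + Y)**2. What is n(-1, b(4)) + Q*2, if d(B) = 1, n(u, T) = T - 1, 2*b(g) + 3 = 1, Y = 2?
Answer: -50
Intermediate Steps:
b(g) = -1 (b(g) = -3/2 + (1/2)*1 = -3/2 + 1/2 = -1)
n(u, T) = -1 + T
Q = -24 (Q = 1 - (3 + 2)**2 = 1 - 1*5**2 = 1 - 1*25 = 1 - 25 = -24)
n(-1, b(4)) + Q*2 = (-1 - 1) - 24*2 = -2 - 48 = -50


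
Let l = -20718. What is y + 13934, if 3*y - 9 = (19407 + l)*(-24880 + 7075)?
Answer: 7794722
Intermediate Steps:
y = 7780788 (y = 3 + ((19407 - 20718)*(-24880 + 7075))/3 = 3 + (-1311*(-17805))/3 = 3 + (⅓)*23342355 = 3 + 7780785 = 7780788)
y + 13934 = 7780788 + 13934 = 7794722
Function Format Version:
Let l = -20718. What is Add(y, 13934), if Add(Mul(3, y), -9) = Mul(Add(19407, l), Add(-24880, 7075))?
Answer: 7794722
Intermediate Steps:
y = 7780788 (y = Add(3, Mul(Rational(1, 3), Mul(Add(19407, -20718), Add(-24880, 7075)))) = Add(3, Mul(Rational(1, 3), Mul(-1311, -17805))) = Add(3, Mul(Rational(1, 3), 23342355)) = Add(3, 7780785) = 7780788)
Add(y, 13934) = Add(7780788, 13934) = 7794722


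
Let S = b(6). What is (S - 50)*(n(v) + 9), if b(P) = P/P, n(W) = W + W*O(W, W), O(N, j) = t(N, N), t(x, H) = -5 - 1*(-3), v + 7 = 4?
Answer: -588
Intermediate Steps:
v = -3 (v = -7 + 4 = -3)
t(x, H) = -2 (t(x, H) = -5 + 3 = -2)
O(N, j) = -2
n(W) = -W (n(W) = W + W*(-2) = W - 2*W = -W)
b(P) = 1
S = 1
(S - 50)*(n(v) + 9) = (1 - 50)*(-1*(-3) + 9) = -49*(3 + 9) = -49*12 = -588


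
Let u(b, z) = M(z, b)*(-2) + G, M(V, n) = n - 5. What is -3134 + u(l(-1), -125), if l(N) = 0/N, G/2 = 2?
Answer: -3120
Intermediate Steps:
M(V, n) = -5 + n
G = 4 (G = 2*2 = 4)
l(N) = 0
u(b, z) = 14 - 2*b (u(b, z) = (-5 + b)*(-2) + 4 = (10 - 2*b) + 4 = 14 - 2*b)
-3134 + u(l(-1), -125) = -3134 + (14 - 2*0) = -3134 + (14 + 0) = -3134 + 14 = -3120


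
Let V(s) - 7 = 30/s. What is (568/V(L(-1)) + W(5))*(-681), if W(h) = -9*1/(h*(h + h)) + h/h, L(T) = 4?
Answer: -39490509/1450 ≈ -27235.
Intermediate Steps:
V(s) = 7 + 30/s
W(h) = 1 - 9/(2*h²) (W(h) = -9*1/(2*h²) + 1 = -9/(2*h²) + 1 = 1 - 9/(2*h²))
(568/V(L(-1)) + W(5))*(-681) = (568/(7 + 30/4) + (1 - 9/2/5²))*(-681) = (568/(7 + 30*(¼)) + (1 - 9/2*1/25))*(-681) = (568/(7 + 15/2) + (1 - 9/50))*(-681) = (568/(29/2) + 41/50)*(-681) = (568*(2/29) + 41/50)*(-681) = (1136/29 + 41/50)*(-681) = (57989/1450)*(-681) = -39490509/1450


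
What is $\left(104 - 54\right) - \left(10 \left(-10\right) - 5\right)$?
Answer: $155$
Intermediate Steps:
$\left(104 - 54\right) - \left(10 \left(-10\right) - 5\right) = \left(104 - 54\right) - \left(-100 - 5\right) = 50 - -105 = 50 + 105 = 155$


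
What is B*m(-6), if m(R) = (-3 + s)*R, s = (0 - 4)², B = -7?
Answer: 546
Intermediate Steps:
s = 16 (s = (-4)² = 16)
m(R) = 13*R (m(R) = (-3 + 16)*R = 13*R)
B*m(-6) = -91*(-6) = -7*(-78) = 546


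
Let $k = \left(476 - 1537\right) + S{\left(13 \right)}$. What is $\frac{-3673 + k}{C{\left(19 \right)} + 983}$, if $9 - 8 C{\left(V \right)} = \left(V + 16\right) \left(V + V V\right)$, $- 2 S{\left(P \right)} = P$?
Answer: $\frac{37924}{5427} \approx 6.988$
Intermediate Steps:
$S{\left(P \right)} = - \frac{P}{2}$
$k = - \frac{2135}{2}$ ($k = \left(476 - 1537\right) - \frac{13}{2} = -1061 - \frac{13}{2} = - \frac{2135}{2} \approx -1067.5$)
$C{\left(V \right)} = \frac{9}{8} - \frac{\left(16 + V\right) \left(V + V^{2}\right)}{8}$ ($C{\left(V \right)} = \frac{9}{8} - \frac{\left(V + 16\right) \left(V + V V\right)}{8} = \frac{9}{8} - \frac{\left(16 + V\right) \left(V + V^{2}\right)}{8}$)
$\frac{-3673 + k}{C{\left(19 \right)} + 983} = \frac{-3673 - \frac{2135}{2}}{\left(\frac{9}{8} - 38 - \frac{17 \cdot 19^{2}}{8} - \frac{19^{3}}{8}\right) + 983} = - \frac{9481}{2 \left(\left(\frac{9}{8} - 38 - \frac{6137}{8} - \frac{6859}{8}\right) + 983\right)} = - \frac{9481}{2 \left(- \frac{13291}{8} + 983\right)} = - \frac{9481}{2 \left(- \frac{5427}{8}\right)} = \left(- \frac{9481}{2}\right) \left(- \frac{8}{5427}\right) = \frac{37924}{5427}$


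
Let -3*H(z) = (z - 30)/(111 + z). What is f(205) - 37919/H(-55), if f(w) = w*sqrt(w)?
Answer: -6370392/85 + 205*sqrt(205) ≈ -72011.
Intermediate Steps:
H(z) = -(-30 + z)/(3*(111 + z)) (H(z) = -(z - 30)/(3*(111 + z)) = -(-30 + z)/(3*(111 + z)))
f(w) = w**(3/2)
f(205) - 37919/H(-55) = 205**(3/2) - 37919*3*(111 - 55)/(30 - 1*(-55)) = 205*sqrt(205) - 37919*168/(30 + 55) = 205*sqrt(205) - 37919/((1/3)*(1/56)*85) = 205*sqrt(205) - 37919/85/168 = 205*sqrt(205) - 37919*168/85 = 205*sqrt(205) - 6370392/85 = -6370392/85 + 205*sqrt(205)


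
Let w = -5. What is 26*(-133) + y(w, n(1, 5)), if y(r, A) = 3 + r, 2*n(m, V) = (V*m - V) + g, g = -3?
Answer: -3460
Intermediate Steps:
n(m, V) = -3/2 - V/2 + V*m/2 (n(m, V) = ((V*m - V) - 3)/2 = ((-V + V*m) - 3)/2 = (-3 - V + V*m)/2 = -3/2 - V/2 + V*m/2)
26*(-133) + y(w, n(1, 5)) = 26*(-133) + (3 - 5) = -3458 - 2 = -3460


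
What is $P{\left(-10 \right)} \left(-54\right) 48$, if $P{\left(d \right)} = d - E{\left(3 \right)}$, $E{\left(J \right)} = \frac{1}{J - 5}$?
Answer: $24624$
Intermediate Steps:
$E{\left(J \right)} = \frac{1}{-5 + J}$
$P{\left(d \right)} = \frac{1}{2} + d$ ($P{\left(d \right)} = d - \frac{1}{-5 + 3} = d - \frac{1}{-2} = d - - \frac{1}{2} = d + \frac{1}{2} = \frac{1}{2} + d$)
$P{\left(-10 \right)} \left(-54\right) 48 = \left(\frac{1}{2} - 10\right) \left(-54\right) 48 = \left(- \frac{19}{2}\right) \left(-54\right) 48 = 513 \cdot 48 = 24624$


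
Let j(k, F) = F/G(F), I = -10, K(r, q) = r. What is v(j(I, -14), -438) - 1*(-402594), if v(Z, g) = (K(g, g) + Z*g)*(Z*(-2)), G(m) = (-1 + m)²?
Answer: 6792911182/16875 ≈ 4.0254e+5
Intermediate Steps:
j(k, F) = F/(-1 + F)² (j(k, F) = F/((-1 + F)²) = F/(-1 + F)²)
v(Z, g) = -2*Z*(g + Z*g) (v(Z, g) = (g + Z*g)*(Z*(-2)) = (g + Z*g)*(-2*Z) = -2*Z*(g + Z*g))
v(j(I, -14), -438) - 1*(-402594) = -2*(-14/(-1 - 14)²)*(-438)*(1 - 14/(-1 - 14)²) - 1*(-402594) = -2*(-14/(-15)²)*(-438)*(1 - 14/(-15)²) + 402594 = -2*(-14*1/225)*(-438)*(1 - 14*1/225) + 402594 = -2*(-14/225)*(-438)*(1 - 14/225) + 402594 = -2*(-14/225)*(-438)*211/225 + 402594 = -862568/16875 + 402594 = 6792911182/16875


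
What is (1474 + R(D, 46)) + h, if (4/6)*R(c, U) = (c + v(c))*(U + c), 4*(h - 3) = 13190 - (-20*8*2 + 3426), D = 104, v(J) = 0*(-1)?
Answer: 27398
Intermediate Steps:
v(J) = 0
h = 2524 (h = 3 + (13190 - (-20*8*2 + 3426))/4 = 3 + (13190 - (-160*2 + 3426))/4 = 3 + (13190 - (-320 + 3426))/4 = 3 + (13190 - 1*3106)/4 = 3 + (13190 - 3106)/4 = 3 + (¼)*10084 = 3 + 2521 = 2524)
R(c, U) = 3*c*(U + c)/2 (R(c, U) = 3*((c + 0)*(U + c))/2 = 3*(c*(U + c))/2 = 3*c*(U + c)/2)
(1474 + R(D, 46)) + h = (1474 + (3/2)*104*(46 + 104)) + 2524 = (1474 + (3/2)*104*150) + 2524 = (1474 + 23400) + 2524 = 24874 + 2524 = 27398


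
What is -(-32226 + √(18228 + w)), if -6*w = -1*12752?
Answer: 32226 - 2*√45795/3 ≈ 32083.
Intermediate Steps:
w = 6376/3 (w = -(-1)*12752/6 = -⅙*(-12752) = 6376/3 ≈ 2125.3)
-(-32226 + √(18228 + w)) = -(-32226 + √(18228 + 6376/3)) = -(-32226 + √(61060/3)) = -(-32226 + 2*√45795/3) = 32226 - 2*√45795/3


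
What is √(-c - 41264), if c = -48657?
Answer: √7393 ≈ 85.983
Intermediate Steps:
√(-c - 41264) = √(-1*(-48657) - 41264) = √(48657 - 41264) = √7393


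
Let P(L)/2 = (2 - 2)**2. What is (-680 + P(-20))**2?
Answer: 462400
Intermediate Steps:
P(L) = 0 (P(L) = 2*(2 - 2)**2 = 2*0**2 = 2*0 = 0)
(-680 + P(-20))**2 = (-680 + 0)**2 = (-680)**2 = 462400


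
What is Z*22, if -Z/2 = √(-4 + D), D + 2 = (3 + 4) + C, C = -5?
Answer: -88*I ≈ -88.0*I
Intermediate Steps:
D = 0 (D = -2 + ((3 + 4) - 5) = -2 + (7 - 5) = -2 + 2 = 0)
Z = -4*I (Z = -2*√(-4 + 0) = -4*I ≈ -4.0*I)
Z*22 = -4*I*22 = -88*I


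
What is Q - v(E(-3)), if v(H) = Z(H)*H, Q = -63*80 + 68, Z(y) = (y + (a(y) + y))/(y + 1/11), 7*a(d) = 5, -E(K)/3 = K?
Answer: -3493369/700 ≈ -4990.5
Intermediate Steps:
E(K) = -3*K
a(d) = 5/7 (a(d) = (⅐)*5 = 5/7)
Z(y) = (5/7 + 2*y)/(1/11 + y) (Z(y) = (y + (5/7 + y))/(y + 1/11) = (5/7 + 2*y)/(y + 1/11) = (5/7 + 2*y)/(1/11 + y))
Q = -4972 (Q = -5040 + 68 = -4972)
v(H) = 11*H*(5 + 14*H)/(7*(1 + 11*H)) (v(H) = (11*(5 + 14*H)/(7*(1 + 11*H)))*H = 11*H*(5 + 14*H)/(7*(1 + 11*H)))
Q - v(E(-3)) = -4972 - 11*(-3*(-3))*(5 + 14*(-3*(-3)))/(7*(1 + 11*(-3*(-3)))) = -4972 - 11*9*(5 + 14*9)/(7*(1 + 11*9)) = -4972 - 11*9*(5 + 126)/(7*(1 + 99)) = -4972 - 11*9*131/(7*100) = -4972 - 1*12969/700 = -4972 - 12969/700 = -3493369/700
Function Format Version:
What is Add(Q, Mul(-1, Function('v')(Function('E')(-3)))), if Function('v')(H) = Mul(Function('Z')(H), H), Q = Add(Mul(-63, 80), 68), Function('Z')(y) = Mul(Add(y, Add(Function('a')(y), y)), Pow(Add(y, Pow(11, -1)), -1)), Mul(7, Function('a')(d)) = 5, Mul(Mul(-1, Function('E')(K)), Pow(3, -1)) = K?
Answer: Rational(-3493369, 700) ≈ -4990.5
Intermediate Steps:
Function('E')(K) = Mul(-3, K)
Function('a')(d) = Rational(5, 7) (Function('a')(d) = Mul(Rational(1, 7), 5) = Rational(5, 7))
Function('Z')(y) = Mul(Pow(Add(Rational(1, 11), y), -1), Add(Rational(5, 7), Mul(2, y))) (Function('Z')(y) = Mul(Add(y, Add(Rational(5, 7), y)), Pow(Add(y, Pow(11, -1)), -1)) = Mul(Add(Rational(5, 7), Mul(2, y)), Pow(Add(y, Rational(1, 11)), -1)) = Mul(Add(Rational(5, 7), Mul(2, y)), Pow(Add(Rational(1, 11), y), -1)) = Mul(Pow(Add(Rational(1, 11), y), -1), Add(Rational(5, 7), Mul(2, y))))
Q = -4972 (Q = Add(-5040, 68) = -4972)
Function('v')(H) = Mul(Rational(11, 7), H, Pow(Add(1, Mul(11, H)), -1), Add(5, Mul(14, H))) (Function('v')(H) = Mul(Mul(Rational(11, 7), Pow(Add(1, Mul(11, H)), -1), Add(5, Mul(14, H))), H) = Mul(Rational(11, 7), H, Pow(Add(1, Mul(11, H)), -1), Add(5, Mul(14, H))))
Add(Q, Mul(-1, Function('v')(Function('E')(-3)))) = Add(-4972, Mul(-1, Mul(Rational(11, 7), Mul(-3, -3), Pow(Add(1, Mul(11, Mul(-3, -3))), -1), Add(5, Mul(14, Mul(-3, -3)))))) = Add(-4972, Mul(-1, Mul(Rational(11, 7), 9, Pow(Add(1, Mul(11, 9)), -1), Add(5, Mul(14, 9))))) = Add(-4972, Mul(-1, Mul(Rational(11, 7), 9, Pow(Add(1, 99), -1), Add(5, 126)))) = Add(-4972, Mul(-1, Mul(Rational(11, 7), 9, Pow(100, -1), 131))) = Add(-4972, Mul(-1, Mul(Rational(11, 7), 9, Rational(1, 100), 131))) = Add(-4972, Mul(-1, Rational(12969, 700))) = Add(-4972, Rational(-12969, 700)) = Rational(-3493369, 700)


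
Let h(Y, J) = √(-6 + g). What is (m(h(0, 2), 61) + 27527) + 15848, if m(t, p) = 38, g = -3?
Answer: 43413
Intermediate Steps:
h(Y, J) = 3*I (h(Y, J) = √(-6 - 3) = √(-9) = 3*I)
(m(h(0, 2), 61) + 27527) + 15848 = (38 + 27527) + 15848 = 27565 + 15848 = 43413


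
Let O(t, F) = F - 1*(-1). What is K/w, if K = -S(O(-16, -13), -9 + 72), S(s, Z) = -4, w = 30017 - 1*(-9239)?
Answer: 1/9814 ≈ 0.00010190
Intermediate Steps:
O(t, F) = 1 + F (O(t, F) = F + 1 = 1 + F)
w = 39256 (w = 30017 + 9239 = 39256)
K = 4 (K = -1*(-4) = 4)
K/w = 4/39256 = 4*(1/39256) = 1/9814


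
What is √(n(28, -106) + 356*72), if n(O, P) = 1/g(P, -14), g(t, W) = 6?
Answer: √922758/6 ≈ 160.10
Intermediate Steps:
n(O, P) = ⅙ (n(O, P) = 1/6 = ⅙)
√(n(28, -106) + 356*72) = √(⅙ + 356*72) = √(⅙ + 25632) = √(153793/6) = √922758/6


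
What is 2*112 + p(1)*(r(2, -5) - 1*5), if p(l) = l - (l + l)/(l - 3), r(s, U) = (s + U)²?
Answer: 232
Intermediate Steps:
r(s, U) = (U + s)²
p(l) = l - 2*l/(-3 + l)
2*112 + p(1)*(r(2, -5) - 1*5) = 2*112 + (1*(-5 + 1)/(-3 + 1))*((-5 + 2)² - 1*5) = 224 + (1*(-4)/(-2))*((-3)² - 5) = 224 + (1*(-½)*(-4))*(9 - 5) = 224 + 2*4 = 224 + 8 = 232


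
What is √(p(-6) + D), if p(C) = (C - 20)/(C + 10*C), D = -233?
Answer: 2*I*√63327/33 ≈ 15.251*I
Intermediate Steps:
p(C) = (-20 + C)/(11*C) (p(C) = (-20 + C)/((11*C)) = (-20 + C)*(1/(11*C)) = (-20 + C)/(11*C))
√(p(-6) + D) = √((1/11)*(-20 - 6)/(-6) - 233) = √((1/11)*(-⅙)*(-26) - 233) = √(13/33 - 233) = √(-7676/33) = 2*I*√63327/33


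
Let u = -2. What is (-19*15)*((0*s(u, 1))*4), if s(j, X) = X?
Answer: 0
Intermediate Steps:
(-19*15)*((0*s(u, 1))*4) = (-19*15)*((0*1)*4) = -0*4 = -285*0 = 0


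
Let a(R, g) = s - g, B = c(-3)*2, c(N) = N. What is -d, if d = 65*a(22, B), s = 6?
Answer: -780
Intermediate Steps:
B = -6 (B = -3*2 = -6)
a(R, g) = 6 - g
d = 780 (d = 65*(6 - 1*(-6)) = 65*(6 + 6) = 65*12 = 780)
-d = -1*780 = -780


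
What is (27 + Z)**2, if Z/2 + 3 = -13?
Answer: 25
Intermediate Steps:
Z = -32 (Z = -6 + 2*(-13) = -6 - 26 = -32)
(27 + Z)**2 = (27 - 32)**2 = (-5)**2 = 25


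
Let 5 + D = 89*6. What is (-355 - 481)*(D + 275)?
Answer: -672144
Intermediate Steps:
D = 529 (D = -5 + 89*6 = -5 + 534 = 529)
(-355 - 481)*(D + 275) = (-355 - 481)*(529 + 275) = -836*804 = -672144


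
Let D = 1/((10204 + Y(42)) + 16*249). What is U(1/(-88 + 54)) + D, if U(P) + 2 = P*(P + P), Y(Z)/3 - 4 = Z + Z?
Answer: -8345741/4176628 ≈ -1.9982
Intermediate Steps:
Y(Z) = 12 + 6*Z (Y(Z) = 12 + 3*(Z + Z) = 12 + 3*(2*Z) = 12 + 6*Z)
U(P) = -2 + 2*P² (U(P) = -2 + P*(P + P) = -2 + P*(2*P) = -2 + 2*P²)
D = 1/14452 (D = 1/((10204 + (12 + 6*42)) + 16*249) = 1/((10204 + (12 + 252)) + 3984) = 1/((10204 + 264) + 3984) = 1/(10468 + 3984) = 1/14452 ≈ 6.9195e-5)
U(1/(-88 + 54)) + D = (-2 + 2*(1/(-88 + 54))²) + 1/14452 = (-2 + 2*(1/(-34))²) + 1/14452 = (-2 + 2*(-1/34)²) + 1/14452 = (-2 + 2*(1/1156)) + 1/14452 = (-2 + 1/578) + 1/14452 = -1155/578 + 1/14452 = -8345741/4176628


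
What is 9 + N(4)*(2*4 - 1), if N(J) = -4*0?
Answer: 9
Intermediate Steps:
N(J) = 0
9 + N(4)*(2*4 - 1) = 9 + 0*(2*4 - 1) = 9 + 0*(8 - 1) = 9 + 0*7 = 9 + 0 = 9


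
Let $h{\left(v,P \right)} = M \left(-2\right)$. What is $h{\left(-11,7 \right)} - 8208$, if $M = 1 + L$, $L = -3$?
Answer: $-8204$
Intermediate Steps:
$M = -2$ ($M = 1 - 3 = -2$)
$h{\left(v,P \right)} = 4$ ($h{\left(v,P \right)} = \left(-2\right) \left(-2\right) = 4$)
$h{\left(-11,7 \right)} - 8208 = 4 - 8208 = -8204$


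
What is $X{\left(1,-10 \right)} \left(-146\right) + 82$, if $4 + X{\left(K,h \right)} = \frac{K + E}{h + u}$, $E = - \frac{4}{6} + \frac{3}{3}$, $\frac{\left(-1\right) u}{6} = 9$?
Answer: $\frac{16057}{24} \approx 669.04$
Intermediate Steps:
$u = -54$ ($u = \left(-6\right) 9 = -54$)
$E = \frac{1}{3}$ ($E = \left(-4\right) \frac{1}{6} + 3 \cdot \frac{1}{3} = - \frac{2}{3} + 1 = \frac{1}{3} \approx 0.33333$)
$X{\left(K,h \right)} = -4 + \frac{\frac{1}{3} + K}{-54 + h}$ ($X{\left(K,h \right)} = -4 + \frac{K + \frac{1}{3}}{h - 54} = -4 + \frac{\frac{1}{3} + K}{-54 + h}$)
$X{\left(1,-10 \right)} \left(-146\right) + 82 = \frac{\frac{649}{3} + 1 - -40}{-54 - 10} \left(-146\right) + 82 = \frac{\frac{649}{3} + 1 + 40}{-64} \left(-146\right) + 82 = \left(- \frac{1}{64}\right) \frac{772}{3} \left(-146\right) + 82 = \left(- \frac{193}{48}\right) \left(-146\right) + 82 = \frac{14089}{24} + 82 = \frac{16057}{24}$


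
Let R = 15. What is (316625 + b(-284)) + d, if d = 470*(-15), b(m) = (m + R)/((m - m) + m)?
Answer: 87919569/284 ≈ 3.0958e+5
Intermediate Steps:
b(m) = (15 + m)/m (b(m) = (m + 15)/((m - m) + m) = (15 + m)/(0 + m) = (15 + m)/m)
d = -7050
(316625 + b(-284)) + d = (316625 + (15 - 284)/(-284)) - 7050 = (316625 - 1/284*(-269)) - 7050 = (316625 + 269/284) - 7050 = 89921769/284 - 7050 = 87919569/284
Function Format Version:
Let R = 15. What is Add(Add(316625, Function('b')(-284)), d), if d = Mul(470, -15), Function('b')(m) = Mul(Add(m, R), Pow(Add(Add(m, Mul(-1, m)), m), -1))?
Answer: Rational(87919569, 284) ≈ 3.0958e+5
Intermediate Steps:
Function('b')(m) = Mul(Pow(m, -1), Add(15, m)) (Function('b')(m) = Mul(Add(m, 15), Pow(Add(Add(m, Mul(-1, m)), m), -1)) = Mul(Add(15, m), Pow(Add(0, m), -1)) = Mul(Add(15, m), Pow(m, -1)) = Mul(Pow(m, -1), Add(15, m)))
d = -7050
Add(Add(316625, Function('b')(-284)), d) = Add(Add(316625, Mul(Pow(-284, -1), Add(15, -284))), -7050) = Add(Add(316625, Mul(Rational(-1, 284), -269)), -7050) = Add(Add(316625, Rational(269, 284)), -7050) = Add(Rational(89921769, 284), -7050) = Rational(87919569, 284)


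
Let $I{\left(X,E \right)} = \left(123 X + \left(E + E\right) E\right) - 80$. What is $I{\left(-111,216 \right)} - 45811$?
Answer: $33768$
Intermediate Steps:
$I{\left(X,E \right)} = -80 + 2 E^{2} + 123 X$ ($I{\left(X,E \right)} = \left(123 X + 2 E E\right) - 80 = \left(123 X + 2 E^{2}\right) - 80 = \left(2 E^{2} + 123 X\right) - 80 = -80 + 2 E^{2} + 123 X$)
$I{\left(-111,216 \right)} - 45811 = \left(-80 + 2 \cdot 216^{2} + 123 \left(-111\right)\right) - 45811 = \left(-80 + 2 \cdot 46656 - 13653\right) - 45811 = \left(-80 + 93312 - 13653\right) - 45811 = 79579 - 45811 = 33768$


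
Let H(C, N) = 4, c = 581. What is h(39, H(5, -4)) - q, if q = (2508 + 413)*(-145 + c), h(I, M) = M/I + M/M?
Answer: -49668641/39 ≈ -1.2736e+6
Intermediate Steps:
h(I, M) = 1 + M/I (h(I, M) = M/I + 1 = 1 + M/I)
q = 1273556 (q = (2508 + 413)*(-145 + 581) = 2921*436 = 1273556)
h(39, H(5, -4)) - q = (39 + 4)/39 - 1*1273556 = (1/39)*43 - 1273556 = 43/39 - 1273556 = -49668641/39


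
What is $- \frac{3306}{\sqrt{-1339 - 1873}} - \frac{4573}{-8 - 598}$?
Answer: $\frac{4573}{606} + \frac{1653 i \sqrt{803}}{803} \approx 7.5462 + 58.333 i$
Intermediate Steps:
$- \frac{3306}{\sqrt{-1339 - 1873}} - \frac{4573}{-8 - 598} = - \frac{3306}{\sqrt{-3212}} - \frac{4573}{-8 - 598} = - \frac{3306}{2 i \sqrt{803}} - \frac{4573}{-606} = - 3306 \left(- \frac{i \sqrt{803}}{1606}\right) - - \frac{4573}{606} = \frac{1653 i \sqrt{803}}{803} + \frac{4573}{606} = \frac{4573}{606} + \frac{1653 i \sqrt{803}}{803}$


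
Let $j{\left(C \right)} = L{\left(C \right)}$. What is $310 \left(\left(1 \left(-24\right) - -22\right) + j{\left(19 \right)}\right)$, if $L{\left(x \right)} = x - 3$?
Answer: $4340$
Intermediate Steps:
$L{\left(x \right)} = -3 + x$
$j{\left(C \right)} = -3 + C$
$310 \left(\left(1 \left(-24\right) - -22\right) + j{\left(19 \right)}\right) = 310 \left(\left(1 \left(-24\right) - -22\right) + \left(-3 + 19\right)\right) = 310 \left(\left(-24 + 22\right) + 16\right) = 310 \left(-2 + 16\right) = 310 \cdot 14 = 4340$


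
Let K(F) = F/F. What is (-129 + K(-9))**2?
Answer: 16384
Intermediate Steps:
K(F) = 1
(-129 + K(-9))**2 = (-129 + 1)**2 = (-128)**2 = 16384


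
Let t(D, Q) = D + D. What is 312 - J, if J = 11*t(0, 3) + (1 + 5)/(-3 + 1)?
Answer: 315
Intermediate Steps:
t(D, Q) = 2*D
J = -3 (J = 11*(2*0) + (1 + 5)/(-3 + 1) = 11*0 + 6/(-2) = 0 + 6*(-½) = 0 - 3 = -3)
312 - J = 312 - 1*(-3) = 312 + 3 = 315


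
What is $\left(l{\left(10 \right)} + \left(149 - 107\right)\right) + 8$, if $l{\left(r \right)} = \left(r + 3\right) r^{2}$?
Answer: $1350$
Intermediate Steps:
$l{\left(r \right)} = r^{2} \left(3 + r\right)$ ($l{\left(r \right)} = \left(3 + r\right) r^{2} = r^{2} \left(3 + r\right)$)
$\left(l{\left(10 \right)} + \left(149 - 107\right)\right) + 8 = \left(10^{2} \left(3 + 10\right) + \left(149 - 107\right)\right) + 8 = \left(100 \cdot 13 + 42\right) + 8 = \left(1300 + 42\right) + 8 = 1342 + 8 = 1350$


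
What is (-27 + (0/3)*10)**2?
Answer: 729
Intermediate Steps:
(-27 + (0/3)*10)**2 = (-27 + (0*(1/3))*10)**2 = (-27 + 0*10)**2 = (-27 + 0)**2 = (-27)**2 = 729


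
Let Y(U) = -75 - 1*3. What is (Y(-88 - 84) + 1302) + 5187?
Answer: 6411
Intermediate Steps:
Y(U) = -78 (Y(U) = -75 - 3 = -78)
(Y(-88 - 84) + 1302) + 5187 = (-78 + 1302) + 5187 = 1224 + 5187 = 6411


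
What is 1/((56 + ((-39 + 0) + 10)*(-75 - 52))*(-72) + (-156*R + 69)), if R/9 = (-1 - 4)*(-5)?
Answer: -1/304239 ≈ -3.2869e-6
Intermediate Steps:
R = 225 (R = 9*((-1 - 4)*(-5)) = 9*(-5*(-5)) = 9*25 = 225)
1/((56 + ((-39 + 0) + 10)*(-75 - 52))*(-72) + (-156*R + 69)) = 1/((56 + ((-39 + 0) + 10)*(-75 - 52))*(-72) + (-156*225 + 69)) = 1/((56 + (-39 + 10)*(-127))*(-72) + (-35100 + 69)) = 1/((56 - 29*(-127))*(-72) - 35031) = 1/((56 + 3683)*(-72) - 35031) = 1/(3739*(-72) - 35031) = 1/(-269208 - 35031) = 1/(-304239) = -1/304239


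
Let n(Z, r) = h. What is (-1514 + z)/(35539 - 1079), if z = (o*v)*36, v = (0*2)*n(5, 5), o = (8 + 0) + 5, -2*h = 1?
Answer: -757/17230 ≈ -0.043935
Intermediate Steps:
h = -1/2 (h = -1/2*1 = -1/2 ≈ -0.50000)
n(Z, r) = -1/2
o = 13 (o = 8 + 5 = 13)
v = 0 (v = (0*2)*(-1/2) = 0*(-1/2) = 0)
z = 0 (z = (13*0)*36 = 0*36 = 0)
(-1514 + z)/(35539 - 1079) = (-1514 + 0)/(35539 - 1079) = -1514/34460 = -1514*1/34460 = -757/17230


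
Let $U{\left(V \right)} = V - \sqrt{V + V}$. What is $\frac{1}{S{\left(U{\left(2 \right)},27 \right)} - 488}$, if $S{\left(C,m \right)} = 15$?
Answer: $- \frac{1}{473} \approx -0.0021142$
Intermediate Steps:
$U{\left(V \right)} = V - \sqrt{2} \sqrt{V}$ ($U{\left(V \right)} = V - \sqrt{2 V} = V - \sqrt{2} \sqrt{V}$)
$\frac{1}{S{\left(U{\left(2 \right)},27 \right)} - 488} = \frac{1}{15 - 488} = \frac{1}{-473} = - \frac{1}{473}$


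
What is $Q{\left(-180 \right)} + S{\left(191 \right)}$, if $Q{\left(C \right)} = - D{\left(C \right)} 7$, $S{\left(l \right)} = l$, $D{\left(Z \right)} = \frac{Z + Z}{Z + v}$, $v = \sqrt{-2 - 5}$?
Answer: $\frac{5736137}{32407} - \frac{2520 i \sqrt{7}}{32407} \approx 177.0 - 0.20574 i$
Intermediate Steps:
$v = i \sqrt{7}$ ($v = \sqrt{-7} = i \sqrt{7} \approx 2.6458 i$)
$D{\left(Z \right)} = \frac{2 Z}{Z + i \sqrt{7}}$ ($D{\left(Z \right)} = \frac{Z + Z}{Z + i \sqrt{7}} = \frac{2 Z}{Z + i \sqrt{7}}$)
$Q{\left(C \right)} = - \frac{14 C}{C + i \sqrt{7}}$ ($Q{\left(C \right)} = - \frac{2 C}{C + i \sqrt{7}} \cdot 7 = - \frac{14 C}{C + i \sqrt{7}}$)
$Q{\left(-180 \right)} + S{\left(191 \right)} = \left(-14\right) \left(-180\right) \frac{1}{-180 + i \sqrt{7}} + 191 = \frac{2520}{-180 + i \sqrt{7}} + 191 = 191 + \frac{2520}{-180 + i \sqrt{7}}$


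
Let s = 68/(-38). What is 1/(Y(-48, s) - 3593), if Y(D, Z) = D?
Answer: -1/3641 ≈ -0.00027465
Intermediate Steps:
s = -34/19 (s = 68*(-1/38) = -34/19 ≈ -1.7895)
1/(Y(-48, s) - 3593) = 1/(-48 - 3593) = 1/(-3641) = -1/3641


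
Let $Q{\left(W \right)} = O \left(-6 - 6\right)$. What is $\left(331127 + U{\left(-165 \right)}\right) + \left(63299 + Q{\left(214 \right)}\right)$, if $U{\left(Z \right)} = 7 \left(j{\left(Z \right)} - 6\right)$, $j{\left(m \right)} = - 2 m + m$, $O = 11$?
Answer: $395407$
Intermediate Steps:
$Q{\left(W \right)} = -132$ ($Q{\left(W \right)} = 11 \left(-6 - 6\right) = 11 \left(-12\right) = -132$)
$j{\left(m \right)} = - m$
$U{\left(Z \right)} = -42 - 7 Z$ ($U{\left(Z \right)} = 7 \left(- Z - 6\right) = 7 \left(-6 - Z\right) = -42 - 7 Z$)
$\left(331127 + U{\left(-165 \right)}\right) + \left(63299 + Q{\left(214 \right)}\right) = \left(331127 - -1113\right) + \left(63299 - 132\right) = \left(331127 + \left(-42 + 1155\right)\right) + 63167 = \left(331127 + 1113\right) + 63167 = 332240 + 63167 = 395407$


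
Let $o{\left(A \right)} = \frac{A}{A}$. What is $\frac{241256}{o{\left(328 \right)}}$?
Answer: $241256$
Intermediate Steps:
$o{\left(A \right)} = 1$
$\frac{241256}{o{\left(328 \right)}} = \frac{241256}{1} = 241256 \cdot 1 = 241256$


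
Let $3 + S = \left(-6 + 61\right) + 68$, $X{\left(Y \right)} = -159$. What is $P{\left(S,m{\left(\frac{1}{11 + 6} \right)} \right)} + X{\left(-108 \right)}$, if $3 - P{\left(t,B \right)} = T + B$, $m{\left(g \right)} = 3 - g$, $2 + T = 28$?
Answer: $- \frac{3144}{17} \approx -184.94$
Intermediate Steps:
$T = 26$ ($T = -2 + 28 = 26$)
$S = 120$ ($S = -3 + \left(\left(-6 + 61\right) + 68\right) = -3 + \left(55 + 68\right) = -3 + 123 = 120$)
$P{\left(t,B \right)} = -23 - B$ ($P{\left(t,B \right)} = 3 - \left(26 + B\right) = -23 - B$)
$P{\left(S,m{\left(\frac{1}{11 + 6} \right)} \right)} + X{\left(-108 \right)} = \left(-23 - \left(3 - \frac{1}{11 + 6}\right)\right) - 159 = \left(-23 - \left(3 - \frac{1}{17}\right)\right) - 159 = \left(-23 - \frac{50}{17}\right) - 159 = - \frac{441}{17} - 159 = - \frac{3144}{17}$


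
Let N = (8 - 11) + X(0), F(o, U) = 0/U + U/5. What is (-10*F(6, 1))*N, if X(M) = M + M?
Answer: 6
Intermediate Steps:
X(M) = 2*M
F(o, U) = U/5 (F(o, U) = 0 + U*(1/5) = 0 + U/5 = U/5)
N = -3 (N = (8 - 11) + 2*0 = -3 + 0 = -3)
(-10*F(6, 1))*N = -2*(-3) = 6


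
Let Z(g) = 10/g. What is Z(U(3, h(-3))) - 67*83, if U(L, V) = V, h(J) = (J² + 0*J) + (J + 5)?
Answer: -61161/11 ≈ -5560.1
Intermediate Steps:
h(J) = 5 + J + J² (h(J) = (J² + 0) + (5 + J) = J² + (5 + J) = 5 + J + J²)
Z(U(3, h(-3))) - 67*83 = 10/(5 - 3 + (-3)²) - 67*83 = 10/(5 - 3 + 9) - 5561 = 10/11 - 5561 = -61161/11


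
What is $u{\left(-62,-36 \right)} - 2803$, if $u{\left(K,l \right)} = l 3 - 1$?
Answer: $-2912$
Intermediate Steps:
$u{\left(K,l \right)} = -1 + 3 l$ ($u{\left(K,l \right)} = 3 l - 1 = -1 + 3 l$)
$u{\left(-62,-36 \right)} - 2803 = \left(-1 + 3 \left(-36\right)\right) - 2803 = \left(-1 - 108\right) - 2803 = -109 - 2803 = -2912$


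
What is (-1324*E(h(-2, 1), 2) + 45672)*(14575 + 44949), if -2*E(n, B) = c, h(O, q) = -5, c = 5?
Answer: 2915604568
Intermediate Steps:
E(n, B) = -5/2 (E(n, B) = -1/2*5 = -5/2)
(-1324*E(h(-2, 1), 2) + 45672)*(14575 + 44949) = (-1324*(-5/2) + 45672)*(14575 + 44949) = (3310 + 45672)*59524 = 48982*59524 = 2915604568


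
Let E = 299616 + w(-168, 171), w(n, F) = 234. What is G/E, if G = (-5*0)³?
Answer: 0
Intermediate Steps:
E = 299850 (E = 299616 + 234 = 299850)
G = 0 (G = 0³ = 0)
G/E = 0/299850 = 0*(1/299850) = 0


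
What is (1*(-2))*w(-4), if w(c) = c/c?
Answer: -2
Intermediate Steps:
w(c) = 1
(1*(-2))*w(-4) = (1*(-2))*1 = -2*1 = -2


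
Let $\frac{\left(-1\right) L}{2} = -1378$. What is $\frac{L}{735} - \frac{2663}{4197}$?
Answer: $\frac{3203209}{1028265} \approx 3.1152$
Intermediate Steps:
$L = 2756$ ($L = \left(-2\right) \left(-1378\right) = 2756$)
$\frac{L}{735} - \frac{2663}{4197} = \frac{2756}{735} - \frac{2663}{4197} = \frac{3203209}{1028265}$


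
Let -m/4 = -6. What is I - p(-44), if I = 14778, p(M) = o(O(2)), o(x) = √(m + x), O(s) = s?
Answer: 14778 - √26 ≈ 14773.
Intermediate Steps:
m = 24 (m = -4*(-6) = 24)
o(x) = √(24 + x)
p(M) = √26 (p(M) = √(24 + 2) = √26)
I - p(-44) = 14778 - √26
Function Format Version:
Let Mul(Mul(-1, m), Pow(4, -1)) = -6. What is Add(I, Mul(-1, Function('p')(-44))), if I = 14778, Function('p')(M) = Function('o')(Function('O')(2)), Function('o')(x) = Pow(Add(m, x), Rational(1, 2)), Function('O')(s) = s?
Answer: Add(14778, Mul(-1, Pow(26, Rational(1, 2)))) ≈ 14773.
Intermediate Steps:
m = 24 (m = Mul(-4, -6) = 24)
Function('o')(x) = Pow(Add(24, x), Rational(1, 2))
Function('p')(M) = Pow(26, Rational(1, 2)) (Function('p')(M) = Pow(Add(24, 2), Rational(1, 2)) = Pow(26, Rational(1, 2)))
Add(I, Mul(-1, Function('p')(-44))) = Add(14778, Mul(-1, Pow(26, Rational(1, 2))))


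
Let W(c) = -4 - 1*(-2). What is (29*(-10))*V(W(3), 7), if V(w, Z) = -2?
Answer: 580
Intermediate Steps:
W(c) = -2 (W(c) = -4 + 2 = -2)
(29*(-10))*V(W(3), 7) = (29*(-10))*(-2) = -290*(-2) = 580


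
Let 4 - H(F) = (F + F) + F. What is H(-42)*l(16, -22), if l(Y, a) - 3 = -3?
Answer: 0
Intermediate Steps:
l(Y, a) = 0 (l(Y, a) = 3 - 3 = 0)
H(F) = 4 - 3*F (H(F) = 4 - ((F + F) + F) = 4 - (2*F + F) = 4 - 3*F)
H(-42)*l(16, -22) = (4 - 3*(-42))*0 = (4 + 126)*0 = 130*0 = 0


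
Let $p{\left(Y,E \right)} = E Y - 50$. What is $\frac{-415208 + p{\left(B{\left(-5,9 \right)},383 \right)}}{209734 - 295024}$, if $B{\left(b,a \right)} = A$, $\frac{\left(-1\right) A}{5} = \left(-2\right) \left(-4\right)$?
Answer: $\frac{71763}{14215} \approx 5.0484$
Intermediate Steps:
$A = -40$ ($A = - 5 \left(\left(-2\right) \left(-4\right)\right) = \left(-5\right) 8 = -40$)
$B{\left(b,a \right)} = -40$
$p{\left(Y,E \right)} = -50 + E Y$
$\frac{-415208 + p{\left(B{\left(-5,9 \right)},383 \right)}}{209734 - 295024} = \frac{-415208 + \left(-50 + 383 \left(-40\right)\right)}{209734 - 295024} = \frac{-415208 - 15370}{-85290} = \left(-415208 - 15370\right) \left(- \frac{1}{85290}\right) = \left(-430578\right) \left(- \frac{1}{85290}\right) = \frac{71763}{14215}$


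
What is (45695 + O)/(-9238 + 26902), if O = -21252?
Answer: 24443/17664 ≈ 1.3838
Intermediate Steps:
(45695 + O)/(-9238 + 26902) = (45695 - 21252)/(-9238 + 26902) = 24443/17664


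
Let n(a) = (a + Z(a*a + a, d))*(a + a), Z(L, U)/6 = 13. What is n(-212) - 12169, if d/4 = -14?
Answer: 44647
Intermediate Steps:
d = -56 (d = 4*(-14) = -56)
Z(L, U) = 78 (Z(L, U) = 6*13 = 78)
n(a) = 2*a*(78 + a) (n(a) = (a + 78)*(a + a) = (78 + a)*(2*a) = 2*a*(78 + a))
n(-212) - 12169 = 2*(-212)*(78 - 212) - 12169 = 2*(-212)*(-134) - 12169 = 56816 - 12169 = 44647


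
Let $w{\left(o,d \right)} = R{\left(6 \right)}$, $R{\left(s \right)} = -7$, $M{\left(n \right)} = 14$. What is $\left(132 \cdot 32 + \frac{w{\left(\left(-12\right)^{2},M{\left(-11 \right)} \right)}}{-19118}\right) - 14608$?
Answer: $- \frac{198521305}{19118} \approx -10384.0$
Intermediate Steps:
$w{\left(o,d \right)} = -7$
$\left(132 \cdot 32 + \frac{w{\left(\left(-12\right)^{2},M{\left(-11 \right)} \right)}}{-19118}\right) - 14608 = \left(132 \cdot 32 - \frac{7}{-19118}\right) - 14608 = \left(4224 - - \frac{7}{19118}\right) - 14608 = \left(4224 + \frac{7}{19118}\right) - 14608 = \frac{80754439}{19118} - 14608 = - \frac{198521305}{19118}$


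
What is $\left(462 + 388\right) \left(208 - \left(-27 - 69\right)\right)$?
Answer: $258400$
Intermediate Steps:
$\left(462 + 388\right) \left(208 - \left(-27 - 69\right)\right) = 850 \left(208 - \left(-27 - 69\right)\right) = 850 \left(208 - -96\right) = 850 \left(208 + 96\right) = 850 \cdot 304 = 258400$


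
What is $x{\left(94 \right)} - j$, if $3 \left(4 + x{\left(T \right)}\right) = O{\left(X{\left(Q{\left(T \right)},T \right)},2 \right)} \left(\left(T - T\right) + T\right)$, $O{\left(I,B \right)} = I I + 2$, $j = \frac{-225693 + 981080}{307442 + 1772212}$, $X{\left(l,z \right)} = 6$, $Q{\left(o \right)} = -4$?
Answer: $\frac{2467100693}{2079654} \approx 1186.3$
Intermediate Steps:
$j = \frac{755387}{2079654} \approx 0.36323$
$O{\left(I,B \right)} = 2 + I^{2}$ ($O{\left(I,B \right)} = I^{2} + 2 = 2 + I^{2}$)
$x{\left(T \right)} = -4 + \frac{38 T}{3}$ ($x{\left(T \right)} = -4 + \frac{\left(2 + 6^{2}\right) \left(\left(T - T\right) + T\right)}{3} = -4 + \frac{\left(2 + 36\right) \left(0 + T\right)}{3} = -4 + \frac{38 T}{3}$)
$x{\left(94 \right)} - j = \left(-4 + \frac{38}{3} \cdot 94\right) - \frac{755387}{2079654} = \left(-4 + \frac{3572}{3}\right) - \frac{755387}{2079654} = \frac{3560}{3} - \frac{755387}{2079654} = \frac{2467100693}{2079654}$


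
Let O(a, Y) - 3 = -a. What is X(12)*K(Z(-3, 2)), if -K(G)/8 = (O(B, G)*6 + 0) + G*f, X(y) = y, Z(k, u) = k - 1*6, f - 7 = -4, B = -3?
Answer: -864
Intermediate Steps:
O(a, Y) = 3 - a
f = 3 (f = 7 - 4 = 3)
Z(k, u) = -6 + k (Z(k, u) = k - 6 = -6 + k)
K(G) = -288 - 24*G (K(G) = -8*(((3 - 1*(-3))*6 + 0) + G*3) = -8*(((3 + 3)*6 + 0) + 3*G) = -8*((6*6 + 0) + 3*G) = -8*((36 + 0) + 3*G) = -8*(36 + 3*G) = -288 - 24*G)
X(12)*K(Z(-3, 2)) = 12*(-288 - 24*(-6 - 3)) = 12*(-288 - 24*(-9)) = 12*(-288 + 216) = 12*(-72) = -864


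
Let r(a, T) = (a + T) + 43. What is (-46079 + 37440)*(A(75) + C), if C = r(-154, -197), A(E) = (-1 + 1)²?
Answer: 2660812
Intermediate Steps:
A(E) = 0 (A(E) = 0² = 0)
r(a, T) = 43 + T + a (r(a, T) = (T + a) + 43 = 43 + T + a)
C = -308 (C = 43 - 197 - 154 = -308)
(-46079 + 37440)*(A(75) + C) = (-46079 + 37440)*(0 - 308) = -8639*(-308) = 2660812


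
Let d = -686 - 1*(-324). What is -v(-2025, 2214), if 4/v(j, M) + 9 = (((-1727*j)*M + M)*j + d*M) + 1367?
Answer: 2/7839532409855 ≈ 2.5512e-13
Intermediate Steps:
d = -362 (d = -686 + 324 = -362)
v(j, M) = 4/(1358 - 362*M + j*(M - 1727*M*j)) (v(j, M) = 4/(-9 + ((((-1727*j)*M + M)*j - 362*M) + 1367)) = 4/(-9 + (((-1727*M*j + M)*j - 362*M) + 1367)) = 4/(-9 + (((M - 1727*M*j)*j - 362*M) + 1367)) = 4/(-9 + ((j*(M - 1727*M*j) - 362*M) + 1367)) = 4/(-9 + ((-362*M + j*(M - 1727*M*j)) + 1367)) = 4/(-9 + (1367 - 362*M + j*(M - 1727*M*j))) = 4/(1358 - 362*M + j*(M - 1727*M*j)))
-v(-2025, 2214) = -4/(1358 - 362*2214 + 2214*(-2025) - 1727*2214*(-2025)²) = -4/(1358 - 801468 - 4483350 - 1727*2214*4100625) = -4/(1358 - 801468 - 4483350 - 15679059536250) = -4/(-15679064819710) = -4*(-1)/15679064819710 = -1*(-2/7839532409855) = 2/7839532409855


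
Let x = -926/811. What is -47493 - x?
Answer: -38515897/811 ≈ -47492.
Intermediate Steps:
x = -926/811 ≈ -1.1418
-47493 - x = -47493 - 1*(-926/811) = -47493 + 926/811 = -38515897/811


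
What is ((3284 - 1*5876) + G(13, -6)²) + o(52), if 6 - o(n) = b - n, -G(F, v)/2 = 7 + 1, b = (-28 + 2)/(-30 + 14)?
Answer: -18237/8 ≈ -2279.6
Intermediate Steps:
b = 13/8 (b = -26/(-16) = -26*(-1/16) = 13/8 ≈ 1.6250)
G(F, v) = -16 (G(F, v) = -2*(7 + 1) = -2*8 = -16)
o(n) = 35/8 + n (o(n) = 6 - (13/8 - n) = 6 + (-13/8 + n) = 35/8 + n)
((3284 - 1*5876) + G(13, -6)²) + o(52) = ((3284 - 1*5876) + (-16)²) + (35/8 + 52) = ((3284 - 5876) + 256) + 451/8 = (-2592 + 256) + 451/8 = -2336 + 451/8 = -18237/8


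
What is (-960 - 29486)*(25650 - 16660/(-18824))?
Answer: -141354999115/181 ≈ -7.8097e+8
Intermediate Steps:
(-960 - 29486)*(25650 - 16660/(-18824)) = -30446*(25650 - 16660*(-1/18824)) = -30446*(25650 + 4165/4706) = -30446*120713065/4706 = -141354999115/181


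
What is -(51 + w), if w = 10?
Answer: -61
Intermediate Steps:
-(51 + w) = -(51 + 10) = -1*61 = -61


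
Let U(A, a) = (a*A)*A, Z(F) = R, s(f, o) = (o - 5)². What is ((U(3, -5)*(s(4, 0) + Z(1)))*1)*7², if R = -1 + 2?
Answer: -57330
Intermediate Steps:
R = 1
s(f, o) = (-5 + o)²
Z(F) = 1
U(A, a) = a*A² (U(A, a) = (A*a)*A = a*A²)
((U(3, -5)*(s(4, 0) + Z(1)))*1)*7² = (((-5*3²)*((-5 + 0)² + 1))*1)*7² = (((-5*9)*((-5)² + 1))*1)*49 = (-45*(25 + 1)*1)*49 = (-45*26*1)*49 = -1170*1*49 = -1170*49 = -57330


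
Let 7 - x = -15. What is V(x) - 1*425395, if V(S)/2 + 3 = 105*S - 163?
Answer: -421107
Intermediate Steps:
x = 22 (x = 7 - 1*(-15) = 7 + 15 = 22)
V(S) = -332 + 210*S (V(S) = -6 + 2*(105*S - 163) = -6 + 2*(-163 + 105*S) = -6 + (-326 + 210*S) = -332 + 210*S)
V(x) - 1*425395 = (-332 + 210*22) - 1*425395 = (-332 + 4620) - 425395 = 4288 - 425395 = -421107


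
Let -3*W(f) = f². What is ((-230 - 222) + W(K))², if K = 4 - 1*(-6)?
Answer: 2119936/9 ≈ 2.3555e+5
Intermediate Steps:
K = 10 (K = 4 + 6 = 10)
W(f) = -f²/3
((-230 - 222) + W(K))² = ((-230 - 222) - ⅓*10²)² = (-452 - ⅓*100)² = (-452 - 100/3)² = (-1456/3)² = 2119936/9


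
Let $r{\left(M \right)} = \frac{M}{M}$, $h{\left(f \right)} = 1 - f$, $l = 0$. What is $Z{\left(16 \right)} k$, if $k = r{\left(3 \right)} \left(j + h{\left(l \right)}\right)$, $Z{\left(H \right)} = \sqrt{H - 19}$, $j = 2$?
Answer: $3 i \sqrt{3} \approx 5.1962 i$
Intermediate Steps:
$Z{\left(H \right)} = \sqrt{-19 + H}$
$r{\left(M \right)} = 1$
$k = 3$ ($k = 1 \left(2 + \left(1 - 0\right)\right) = 1 \left(2 + \left(1 + 0\right)\right) = 1 \left(2 + 1\right) = 1 \cdot 3 = 3$)
$Z{\left(16 \right)} k = \sqrt{-19 + 16} \cdot 3 = \sqrt{-3} \cdot 3 = i \sqrt{3} \cdot 3 = 3 i \sqrt{3}$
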